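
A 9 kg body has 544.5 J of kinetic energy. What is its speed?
v = √(2·KE/m) = √(2·544.5/9) = 11.0 m/s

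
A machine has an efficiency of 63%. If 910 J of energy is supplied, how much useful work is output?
W_out = η·W_in = 0.63·910 = 573.3 J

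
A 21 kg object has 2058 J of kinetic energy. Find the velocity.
v = √(2·KE/m) = √(2·2058/21) = 14.0 m/s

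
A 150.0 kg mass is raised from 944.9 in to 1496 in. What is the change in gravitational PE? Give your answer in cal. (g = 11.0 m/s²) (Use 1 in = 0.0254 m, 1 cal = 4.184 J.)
Convert to SI: m = 150.0 kg, Δh = 13.9979 m
ΔPE = mgΔh = (150.0)(11.0)(13.9979) = 23096.6 J = 5520 cal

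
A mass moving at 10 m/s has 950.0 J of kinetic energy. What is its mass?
m = 2·KE/v² = 2·950.0/(10)² = 19.0 kg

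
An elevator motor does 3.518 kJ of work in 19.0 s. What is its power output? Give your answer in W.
Convert to SI: W = 3518.0 J, t = 19.0 s
P = W/t = 3518.0/19.0 = 185.2 W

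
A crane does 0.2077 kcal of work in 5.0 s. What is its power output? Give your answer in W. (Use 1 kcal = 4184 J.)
Convert to SI: W = 869.017 J, t = 5.0 s
P = W/t = 869.017/5.0 = 173.8 W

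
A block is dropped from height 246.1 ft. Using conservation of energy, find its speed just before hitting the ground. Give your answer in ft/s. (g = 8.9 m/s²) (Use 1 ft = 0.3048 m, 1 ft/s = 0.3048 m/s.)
Convert to SI: h = 75.0113 m
mgh = ½mv² ⇒ v = √(2gh) = √(2·8.9·75.0113) = 36.5404 m/s = 119.9 ft/s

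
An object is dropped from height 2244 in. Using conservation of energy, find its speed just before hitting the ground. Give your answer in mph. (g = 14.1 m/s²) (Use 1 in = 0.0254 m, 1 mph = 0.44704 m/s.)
Convert to SI: h = 56.9976 m
mgh = ½mv² ⇒ v = √(2gh) = √(2·14.1·56.9976) = 40.0915 m/s = 89.68 mph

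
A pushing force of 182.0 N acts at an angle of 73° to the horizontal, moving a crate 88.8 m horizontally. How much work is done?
W = F·d·cosθ = (182.0)(88.8)cos(73°) = 4725 J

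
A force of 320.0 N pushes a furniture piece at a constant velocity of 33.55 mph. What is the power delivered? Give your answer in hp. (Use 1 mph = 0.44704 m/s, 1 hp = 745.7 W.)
Convert to SI: F = 320.0 N, v = 14.9982 m/s
P = Fv = (320.0)(14.9982) = 4799.42 W = 6.436 hp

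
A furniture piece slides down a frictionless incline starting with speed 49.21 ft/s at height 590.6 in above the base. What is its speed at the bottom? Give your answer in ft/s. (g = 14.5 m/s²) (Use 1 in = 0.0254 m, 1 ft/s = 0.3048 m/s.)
Convert to SI: v₀ = 14.9992 m/s, h = 15.0012 m
½mv₀² + mgh = ½mv² ⇒ v = √(v₀² + 2gh) = √(14.9992² + 2·14.5·15.0012) = 25.6907 m/s = 84.29 ft/s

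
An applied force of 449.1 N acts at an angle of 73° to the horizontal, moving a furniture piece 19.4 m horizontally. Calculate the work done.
W = F·d·cosθ = (449.1)(19.4)cos(73°) = 2547 J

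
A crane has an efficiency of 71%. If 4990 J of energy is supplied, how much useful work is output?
W_out = η·W_in = 0.71·4990 = 3542.9 J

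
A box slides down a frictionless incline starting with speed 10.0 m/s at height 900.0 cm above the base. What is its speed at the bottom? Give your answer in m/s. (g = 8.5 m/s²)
Convert to SI: v₀ = 10.0 m/s, h = 9.0 m
½mv₀² + mgh = ½mv² ⇒ v = √(v₀² + 2gh) = √(10.0² + 2·8.5·9.0) = 15.91 m/s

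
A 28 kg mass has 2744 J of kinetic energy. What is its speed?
v = √(2·KE/m) = √(2·2744/28) = 14.0 m/s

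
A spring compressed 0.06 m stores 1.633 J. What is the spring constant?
k = 2·PE/x² = 2·1.633/(0.06)² = 907.2 N/m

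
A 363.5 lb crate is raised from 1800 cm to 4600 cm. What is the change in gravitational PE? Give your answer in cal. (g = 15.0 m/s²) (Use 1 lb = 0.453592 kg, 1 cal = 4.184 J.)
Convert to SI: m = 164.881 kg, Δh = 28.0 m
ΔPE = mgΔh = (164.881)(15.0)(28.0) = 69249.9 J = 16550 cal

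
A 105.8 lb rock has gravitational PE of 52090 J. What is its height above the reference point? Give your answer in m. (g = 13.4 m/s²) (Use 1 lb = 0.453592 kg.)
Convert to SI: m = 47.99 kg, PE = 52090.0 J
h = PE/(mg) = 52090.0/(47.99·13.4) = 81.0 m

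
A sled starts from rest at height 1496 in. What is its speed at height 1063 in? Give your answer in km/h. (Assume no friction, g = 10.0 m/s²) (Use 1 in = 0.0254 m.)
Convert to SI: h₁−h₂ = 10.9982 m
mgh₁ = mgh₂ + ½mv² ⇒ v = √(2g(h₁−h₂)) = √(2·10.0·10.9982) = 14.8312 m/s = 53.39 km/h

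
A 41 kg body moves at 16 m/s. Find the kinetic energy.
KE = ½mv² = ½(41)(16)² = 5248.0 J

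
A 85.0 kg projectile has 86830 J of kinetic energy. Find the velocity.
v = √(2·KE/m) = √(2·86830/85.0) = 45.2 m/s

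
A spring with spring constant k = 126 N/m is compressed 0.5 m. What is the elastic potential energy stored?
PE = ½kx² = ½(126)(0.5)² = 15.75 J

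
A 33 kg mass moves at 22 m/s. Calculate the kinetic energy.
KE = ½mv² = ½(33)(22)² = 7986.0 J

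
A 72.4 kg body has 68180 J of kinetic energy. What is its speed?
v = √(2·KE/m) = √(2·68180/72.4) = 43.4 m/s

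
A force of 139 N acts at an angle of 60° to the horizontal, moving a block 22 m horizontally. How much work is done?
W = F·d·cosθ = (139)(22)cos(60°) = 1529 J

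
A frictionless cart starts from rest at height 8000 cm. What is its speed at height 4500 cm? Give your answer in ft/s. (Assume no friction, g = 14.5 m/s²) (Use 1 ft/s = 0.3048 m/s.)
Convert to SI: h₁−h₂ = 35.0 m
mgh₁ = mgh₂ + ½mv² ⇒ v = √(2g(h₁−h₂)) = √(2·14.5·35.0) = 31.8591 m/s = 104.5 ft/s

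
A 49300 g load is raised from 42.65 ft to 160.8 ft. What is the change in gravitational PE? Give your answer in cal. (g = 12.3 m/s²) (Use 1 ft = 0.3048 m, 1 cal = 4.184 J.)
Convert to SI: m = 49.3 kg, Δh = 36.0121 m
ΔPE = mgΔh = (49.3)(12.3)(36.0121) = 21837.4 J = 5219 cal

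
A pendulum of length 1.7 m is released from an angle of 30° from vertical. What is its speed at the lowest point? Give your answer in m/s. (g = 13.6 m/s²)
h = L(1 − cosθ) = 1.7(1 − cos30°) = 0.227757 m
v = √(2gh) = √(2·13.6·0.227757) = 2.489 m/s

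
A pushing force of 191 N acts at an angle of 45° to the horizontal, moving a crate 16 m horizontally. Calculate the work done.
W = F·d·cosθ = (191)(16)cos(45°) = 2161 J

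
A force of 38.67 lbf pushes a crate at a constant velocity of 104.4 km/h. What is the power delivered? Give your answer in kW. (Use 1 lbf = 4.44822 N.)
Convert to SI: F = 172.013 N, v = 29.0 m/s
P = Fv = (172.013)(29.0) = 4988.37 W = 4.988 kW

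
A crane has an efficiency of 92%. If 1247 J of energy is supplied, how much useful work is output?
W_out = η·W_in = 0.92·1247 = 1147.24 J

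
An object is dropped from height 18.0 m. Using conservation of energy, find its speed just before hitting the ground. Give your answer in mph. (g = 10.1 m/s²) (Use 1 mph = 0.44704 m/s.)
mgh = ½mv² ⇒ v = √(2gh) = √(2·10.1·18.0) = 19.0683 m/s = 42.65 mph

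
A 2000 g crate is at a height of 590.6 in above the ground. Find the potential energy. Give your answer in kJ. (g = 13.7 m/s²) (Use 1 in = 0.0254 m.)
Convert to SI: m = 2.0 kg, h = 15.0012 m
PE = mgh = (2.0)(13.7)(15.0012) = 411.034 J = 0.411 kJ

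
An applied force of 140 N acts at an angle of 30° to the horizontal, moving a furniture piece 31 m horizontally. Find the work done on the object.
W = F·d·cosθ = (140)(31)cos(30°) = 3759 J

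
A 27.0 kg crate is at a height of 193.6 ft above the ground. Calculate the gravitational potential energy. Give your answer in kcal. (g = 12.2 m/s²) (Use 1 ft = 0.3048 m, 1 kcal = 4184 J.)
Convert to SI: m = 27.0 kg, h = 59.0093 m
PE = mgh = (27.0)(12.2)(59.0093) = 19437.7 J = 4.646 kcal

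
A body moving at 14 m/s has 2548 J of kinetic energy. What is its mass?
m = 2·KE/v² = 2·2548/(14)² = 26.0 kg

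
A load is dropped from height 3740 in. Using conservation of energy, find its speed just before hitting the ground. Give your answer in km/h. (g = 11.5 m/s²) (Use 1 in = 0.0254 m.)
Convert to SI: h = 94.996 m
mgh = ½mv² ⇒ v = √(2gh) = √(2·11.5·94.996) = 46.743 m/s = 168.3 km/h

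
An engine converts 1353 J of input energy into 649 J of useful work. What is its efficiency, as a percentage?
η = W_out/W_in = 649/1353 = 47.97%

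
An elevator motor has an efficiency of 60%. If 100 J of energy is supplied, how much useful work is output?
W_out = η·W_in = 0.6·100 = 60.0 J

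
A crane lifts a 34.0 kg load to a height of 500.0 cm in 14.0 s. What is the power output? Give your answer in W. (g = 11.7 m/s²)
Convert to SI: m = 34.0 kg, h = 5.0 m, t = 14.0 s
P = mgh/t = (34.0)(11.7)(5.0)/14.0 = 142.1 W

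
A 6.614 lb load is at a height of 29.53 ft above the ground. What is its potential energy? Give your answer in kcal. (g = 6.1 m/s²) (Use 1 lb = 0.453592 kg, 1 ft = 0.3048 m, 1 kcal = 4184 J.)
Convert to SI: m = 3.00006 kg, h = 9.00074 m
PE = mgh = (3.00006)(6.1)(9.00074) = 164.717 J = 0.03937 kcal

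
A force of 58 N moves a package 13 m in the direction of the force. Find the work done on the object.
W = F·d = (58)(13) = 754.0 J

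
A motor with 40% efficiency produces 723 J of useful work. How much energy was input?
W_in = W_out/η = 723/0.4 = 1808 J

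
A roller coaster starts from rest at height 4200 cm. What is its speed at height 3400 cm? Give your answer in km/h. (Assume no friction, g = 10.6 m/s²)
Convert to SI: h₁−h₂ = 8.0 m
mgh₁ = mgh₂ + ½mv² ⇒ v = √(2g(h₁−h₂)) = √(2·10.6·8.0) = 13.0231 m/s = 46.88 km/h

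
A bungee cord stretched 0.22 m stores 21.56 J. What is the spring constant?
k = 2·PE/x² = 2·21.56/(0.22)² = 890.9 N/m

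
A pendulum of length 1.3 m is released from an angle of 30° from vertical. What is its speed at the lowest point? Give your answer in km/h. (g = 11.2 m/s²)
h = L(1 − cosθ) = 1.3(1 − cos30°) = 0.174167 m
v = √(2gh) = √(2·11.2·0.174167) = 1.97518 m/s = 7.111 km/h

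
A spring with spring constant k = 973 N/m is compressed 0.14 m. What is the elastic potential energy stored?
PE = ½kx² = ½(973)(0.14)² = 9.535 J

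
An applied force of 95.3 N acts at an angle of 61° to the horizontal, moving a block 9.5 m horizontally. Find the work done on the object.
W = F·d·cosθ = (95.3)(9.5)cos(61°) = 438.9 J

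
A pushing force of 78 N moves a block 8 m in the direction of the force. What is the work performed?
W = F·d = (78)(8) = 624.0 J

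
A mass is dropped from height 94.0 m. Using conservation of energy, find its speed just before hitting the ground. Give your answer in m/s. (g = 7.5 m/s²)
mgh = ½mv² ⇒ v = √(2gh) = √(2·7.5·94.0) = 37.55 m/s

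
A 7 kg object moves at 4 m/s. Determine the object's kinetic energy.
KE = ½mv² = ½(7)(4)² = 56.0 J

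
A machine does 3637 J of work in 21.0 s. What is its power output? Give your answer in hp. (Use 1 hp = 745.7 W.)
P = W/t = 3637.0/21.0 = 173.19 W = 0.2323 hp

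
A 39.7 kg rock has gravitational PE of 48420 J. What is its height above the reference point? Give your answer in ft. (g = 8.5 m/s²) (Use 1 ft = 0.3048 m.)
h = PE/(mg) = 48420.0/(39.7·8.5) = 143.488 m = 470.8 ft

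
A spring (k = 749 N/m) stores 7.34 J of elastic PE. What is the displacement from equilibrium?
x = √(2·PE/k) = √(2·7.34/749) = 0.14 m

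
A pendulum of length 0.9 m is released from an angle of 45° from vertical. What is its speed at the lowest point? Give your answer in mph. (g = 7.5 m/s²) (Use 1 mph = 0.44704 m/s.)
h = L(1 − cosθ) = 0.9(1 − cos45°) = 0.263604 m
v = √(2gh) = √(2·7.5·0.263604) = 1.98848 m/s = 4.448 mph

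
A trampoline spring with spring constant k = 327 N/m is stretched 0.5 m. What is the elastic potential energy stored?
PE = ½kx² = ½(327)(0.5)² = 40.88 J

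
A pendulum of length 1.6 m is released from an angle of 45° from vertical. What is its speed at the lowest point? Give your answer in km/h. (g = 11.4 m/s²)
h = L(1 − cosθ) = 1.6(1 − cos45°) = 0.468629 m
v = √(2gh) = √(2·11.4·0.468629) = 3.26875 m/s = 11.77 km/h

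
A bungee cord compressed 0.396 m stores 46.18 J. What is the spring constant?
k = 2·PE/x² = 2·46.18/(0.396)² = 589.0 N/m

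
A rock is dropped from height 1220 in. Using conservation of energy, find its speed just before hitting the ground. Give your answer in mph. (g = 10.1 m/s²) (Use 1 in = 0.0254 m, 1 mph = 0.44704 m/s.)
Convert to SI: h = 30.988 m
mgh = ½mv² ⇒ v = √(2gh) = √(2·10.1·30.988) = 25.0191 m/s = 55.97 mph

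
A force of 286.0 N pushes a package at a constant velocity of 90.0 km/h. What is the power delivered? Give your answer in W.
Convert to SI: F = 286.0 N, v = 25.0 m/s
P = Fv = (286.0)(25.0) = 7150 W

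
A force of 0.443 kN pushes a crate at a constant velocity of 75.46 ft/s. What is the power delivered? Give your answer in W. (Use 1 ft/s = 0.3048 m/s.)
Convert to SI: F = 443.0 N, v = 23.0002 m/s
P = Fv = (443.0)(23.0002) = 10190 W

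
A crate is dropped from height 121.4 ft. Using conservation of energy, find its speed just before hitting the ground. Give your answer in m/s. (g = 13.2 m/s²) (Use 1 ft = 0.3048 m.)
Convert to SI: h = 37.0027 m
mgh = ½mv² ⇒ v = √(2gh) = √(2·13.2·37.0027) = 31.25 m/s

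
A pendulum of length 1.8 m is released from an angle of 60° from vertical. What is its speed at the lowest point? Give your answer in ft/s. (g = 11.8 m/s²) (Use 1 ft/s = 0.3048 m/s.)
h = L(1 − cosθ) = 1.8(1 − cos60°) = 0.9 m
v = √(2gh) = √(2·11.8·0.9) = 4.60869 m/s = 15.12 ft/s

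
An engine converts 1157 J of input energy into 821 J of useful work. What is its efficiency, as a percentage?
η = W_out/W_in = 821/1157 = 70.96%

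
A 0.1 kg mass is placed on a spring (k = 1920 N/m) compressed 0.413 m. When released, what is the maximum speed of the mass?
½kx² = ½mv² ⇒ v = x√(k/m) = (0.413)√(1920/0.1) = 57.23 m/s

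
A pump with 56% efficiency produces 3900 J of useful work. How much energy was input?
W_in = W_out/η = 3900/0.56 = 6964 J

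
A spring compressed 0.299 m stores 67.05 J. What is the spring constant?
k = 2·PE/x² = 2·67.05/(0.299)² = 1500 N/m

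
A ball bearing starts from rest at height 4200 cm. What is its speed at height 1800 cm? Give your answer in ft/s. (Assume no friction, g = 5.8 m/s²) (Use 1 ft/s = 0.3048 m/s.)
Convert to SI: h₁−h₂ = 24.0 m
mgh₁ = mgh₂ + ½mv² ⇒ v = √(2g(h₁−h₂)) = √(2·5.8·24.0) = 16.6853 m/s = 54.74 ft/s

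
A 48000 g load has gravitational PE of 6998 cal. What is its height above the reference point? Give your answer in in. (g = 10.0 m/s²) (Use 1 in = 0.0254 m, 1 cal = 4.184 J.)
Convert to SI: m = 48.0 kg, PE = 29279.6 J
h = PE/(mg) = 29279.6/(48.0·10.0) = 60.9992 m = 2402 in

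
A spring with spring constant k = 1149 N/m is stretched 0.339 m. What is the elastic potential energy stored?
PE = ½kx² = ½(1149)(0.339)² = 66.02 J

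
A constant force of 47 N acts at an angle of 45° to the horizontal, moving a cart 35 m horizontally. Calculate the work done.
W = F·d·cosθ = (47)(35)cos(45°) = 1163 J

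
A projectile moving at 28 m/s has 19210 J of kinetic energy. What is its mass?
m = 2·KE/v² = 2·19210/(28)² = 49.01 kg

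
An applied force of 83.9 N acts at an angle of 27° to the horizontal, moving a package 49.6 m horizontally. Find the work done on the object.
W = F·d·cosθ = (83.9)(49.6)cos(27°) = 3708 J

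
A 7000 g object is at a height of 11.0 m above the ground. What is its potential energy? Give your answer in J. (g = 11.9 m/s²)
Convert to SI: m = 7.0 kg, h = 11.0 m
PE = mgh = (7.0)(11.9)(11.0) = 916.3 J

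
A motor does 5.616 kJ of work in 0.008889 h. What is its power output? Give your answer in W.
Convert to SI: W = 5616.0 J, t = 32.0004 s
P = W/t = 5616.0/32.0004 = 175.5 W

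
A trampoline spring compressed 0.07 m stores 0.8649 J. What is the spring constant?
k = 2·PE/x² = 2·0.8649/(0.07)² = 353.0 N/m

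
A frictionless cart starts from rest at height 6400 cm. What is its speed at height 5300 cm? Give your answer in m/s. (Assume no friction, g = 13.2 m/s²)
Convert to SI: h₁−h₂ = 11.0 m
mgh₁ = mgh₂ + ½mv² ⇒ v = √(2g(h₁−h₂)) = √(2·13.2·11.0) = 17.04 m/s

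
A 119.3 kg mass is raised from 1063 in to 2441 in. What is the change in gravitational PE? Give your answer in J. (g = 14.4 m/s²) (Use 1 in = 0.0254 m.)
Convert to SI: m = 119.3 kg, Δh = 35.0012 m
ΔPE = mgΔh = (119.3)(14.4)(35.0012) = 60130 J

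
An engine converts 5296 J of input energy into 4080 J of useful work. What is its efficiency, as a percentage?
η = W_out/W_in = 4080/5296 = 77.04%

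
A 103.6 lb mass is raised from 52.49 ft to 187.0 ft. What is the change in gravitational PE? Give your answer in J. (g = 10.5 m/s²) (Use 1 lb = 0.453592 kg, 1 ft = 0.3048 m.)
Convert to SI: m = 46.9921 kg, Δh = 40.9986 m
ΔPE = mgΔh = (46.9921)(10.5)(40.9986) = 20230 J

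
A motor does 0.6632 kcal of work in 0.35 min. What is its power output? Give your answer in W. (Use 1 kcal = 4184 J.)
Convert to SI: W = 2774.83 J, t = 21.0 s
P = W/t = 2774.83/21.0 = 132.1 W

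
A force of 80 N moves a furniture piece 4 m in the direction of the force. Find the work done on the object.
W = F·d = (80)(4) = 320.0 J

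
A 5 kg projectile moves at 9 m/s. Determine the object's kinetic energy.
KE = ½mv² = ½(5)(9)² = 202.5 J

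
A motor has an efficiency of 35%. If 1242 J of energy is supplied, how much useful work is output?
W_out = η·W_in = 0.35·1242 = 434.7 J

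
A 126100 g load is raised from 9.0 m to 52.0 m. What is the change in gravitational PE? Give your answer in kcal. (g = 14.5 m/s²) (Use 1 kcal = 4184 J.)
Convert to SI: m = 126.1 kg, Δh = 43.0 m
ΔPE = mgΔh = (126.1)(14.5)(43.0) = 78623.4 J = 18.79 kcal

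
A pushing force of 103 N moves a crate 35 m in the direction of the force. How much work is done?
W = F·d = (103)(35) = 3605 J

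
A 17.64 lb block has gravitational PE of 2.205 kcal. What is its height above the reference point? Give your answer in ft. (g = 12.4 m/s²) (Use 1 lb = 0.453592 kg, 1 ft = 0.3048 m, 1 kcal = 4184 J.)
Convert to SI: m = 8.00136 kg, PE = 9225.72 J
h = PE/(mg) = 9225.72/(8.00136·12.4) = 92.9854 m = 305.1 ft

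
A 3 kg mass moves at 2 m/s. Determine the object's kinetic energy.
KE = ½mv² = ½(3)(2)² = 6.0 J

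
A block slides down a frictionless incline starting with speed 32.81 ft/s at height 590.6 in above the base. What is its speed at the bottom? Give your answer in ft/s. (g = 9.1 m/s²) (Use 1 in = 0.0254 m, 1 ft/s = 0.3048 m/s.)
Convert to SI: v₀ = 10.0005 m/s, h = 15.0012 m
½mv₀² + mgh = ½mv² ⇒ v = √(v₀² + 2gh) = √(10.0005² + 2·9.1·15.0012) = 19.314 m/s = 63.37 ft/s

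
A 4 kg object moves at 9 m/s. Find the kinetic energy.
KE = ½mv² = ½(4)(9)² = 162.0 J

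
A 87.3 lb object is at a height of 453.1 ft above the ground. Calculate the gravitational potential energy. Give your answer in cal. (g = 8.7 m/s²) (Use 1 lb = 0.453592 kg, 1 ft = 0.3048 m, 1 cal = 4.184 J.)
Convert to SI: m = 39.5986 kg, h = 138.105 m
PE = mgh = (39.5986)(8.7)(138.105) = 47578.2 J = 11370 cal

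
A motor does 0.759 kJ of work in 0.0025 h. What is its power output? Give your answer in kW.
Convert to SI: W = 759.0 J, t = 9.0 s
P = W/t = 759.0/9.0 = 84.3333 W = 0.08433 kW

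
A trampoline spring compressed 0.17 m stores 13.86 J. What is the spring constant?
k = 2·PE/x² = 2·13.86/(0.17)² = 959.2 N/m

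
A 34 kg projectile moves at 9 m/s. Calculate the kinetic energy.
KE = ½mv² = ½(34)(9)² = 1377.0 J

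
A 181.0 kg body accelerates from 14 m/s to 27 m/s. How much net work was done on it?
W = ΔKE = ½m(v₂² − v₁²) = ½(181.0)(27² − 14²) = 48236.5 J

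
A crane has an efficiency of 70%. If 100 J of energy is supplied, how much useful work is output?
W_out = η·W_in = 0.7·100 = 70.0 J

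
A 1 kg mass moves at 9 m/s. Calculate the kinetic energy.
KE = ½mv² = ½(1)(9)² = 40.5 J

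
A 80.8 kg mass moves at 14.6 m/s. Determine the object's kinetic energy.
KE = ½mv² = ½(80.8)(14.6)² = 8612 J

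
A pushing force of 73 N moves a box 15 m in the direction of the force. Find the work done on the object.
W = F·d = (73)(15) = 1095 J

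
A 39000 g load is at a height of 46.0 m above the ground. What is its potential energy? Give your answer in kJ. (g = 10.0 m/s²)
Convert to SI: m = 39.0 kg, h = 46.0 m
PE = mgh = (39.0)(10.0)(46.0) = 17940.0 J = 17.94 kJ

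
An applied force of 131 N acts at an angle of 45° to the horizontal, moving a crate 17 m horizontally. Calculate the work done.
W = F·d·cosθ = (131)(17)cos(45°) = 1575 J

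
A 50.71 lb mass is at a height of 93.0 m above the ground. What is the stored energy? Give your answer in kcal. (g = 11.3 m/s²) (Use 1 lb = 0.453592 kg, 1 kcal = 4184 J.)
Convert to SI: m = 23.0017 kg, h = 93.0 m
PE = mgh = (23.0017)(11.3)(93.0) = 24172.4 J = 5.777 kcal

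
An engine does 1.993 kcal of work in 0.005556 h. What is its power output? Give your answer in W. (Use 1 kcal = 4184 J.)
Convert to SI: W = 8338.71 J, t = 20.0016 s
P = W/t = 8338.71/20.0016 = 416.9 W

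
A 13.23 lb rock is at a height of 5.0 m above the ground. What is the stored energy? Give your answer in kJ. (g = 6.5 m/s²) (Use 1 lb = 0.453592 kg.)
Convert to SI: m = 6.00102 kg, h = 5.0 m
PE = mgh = (6.00102)(6.5)(5.0) = 195.033 J = 0.195 kJ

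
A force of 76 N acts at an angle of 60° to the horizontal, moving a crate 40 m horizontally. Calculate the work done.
W = F·d·cosθ = (76)(40)cos(60°) = 1520 J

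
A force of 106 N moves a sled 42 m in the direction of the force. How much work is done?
W = F·d = (106)(42) = 4452 J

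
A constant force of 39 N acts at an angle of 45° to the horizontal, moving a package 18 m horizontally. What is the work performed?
W = F·d·cosθ = (39)(18)cos(45°) = 496.4 J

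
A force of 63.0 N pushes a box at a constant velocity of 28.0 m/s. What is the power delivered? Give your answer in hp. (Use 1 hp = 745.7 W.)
P = Fv = (63.0)(28.0) = 1764.0 W = 2.366 hp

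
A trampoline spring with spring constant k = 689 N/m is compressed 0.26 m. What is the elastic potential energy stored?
PE = ½kx² = ½(689)(0.26)² = 23.29 J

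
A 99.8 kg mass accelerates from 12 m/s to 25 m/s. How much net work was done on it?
W = ΔKE = ½m(v₂² − v₁²) = ½(99.8)(25² − 12²) = 24001.9 J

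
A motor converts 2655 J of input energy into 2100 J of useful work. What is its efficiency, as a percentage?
η = W_out/W_in = 2100/2655 = 79.1%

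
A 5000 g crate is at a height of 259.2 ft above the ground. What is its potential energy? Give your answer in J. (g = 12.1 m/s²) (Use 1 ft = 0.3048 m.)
Convert to SI: m = 5.0 kg, h = 79.0042 m
PE = mgh = (5.0)(12.1)(79.0042) = 4780 J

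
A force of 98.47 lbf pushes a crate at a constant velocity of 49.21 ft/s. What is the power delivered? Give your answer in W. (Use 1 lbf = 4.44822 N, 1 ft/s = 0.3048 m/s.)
Convert to SI: F = 438.016 N, v = 14.9992 m/s
P = Fv = (438.016)(14.9992) = 6570 W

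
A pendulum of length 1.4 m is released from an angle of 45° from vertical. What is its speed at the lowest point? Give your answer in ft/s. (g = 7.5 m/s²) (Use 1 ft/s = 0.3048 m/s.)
h = L(1 − cosθ) = 1.4(1 − cos45°) = 0.410051 m
v = √(2gh) = √(2·7.5·0.410051) = 2.48007 m/s = 8.137 ft/s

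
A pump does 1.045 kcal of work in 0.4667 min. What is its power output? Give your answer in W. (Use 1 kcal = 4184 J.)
Convert to SI: W = 4372.28 J, t = 28.002 s
P = W/t = 4372.28/28.002 = 156.1 W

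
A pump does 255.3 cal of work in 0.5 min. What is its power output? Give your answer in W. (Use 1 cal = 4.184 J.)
Convert to SI: W = 1068.18 J, t = 30.0 s
P = W/t = 1068.18/30.0 = 35.61 W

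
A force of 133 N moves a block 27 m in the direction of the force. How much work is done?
W = F·d = (133)(27) = 3591 J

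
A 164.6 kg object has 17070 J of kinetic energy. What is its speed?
v = √(2·KE/m) = √(2·17070/164.6) = 14.4 m/s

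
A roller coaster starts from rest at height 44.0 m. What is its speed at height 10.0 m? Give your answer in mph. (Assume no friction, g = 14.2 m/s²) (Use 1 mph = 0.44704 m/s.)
mgh₁ = mgh₂ + ½mv² ⇒ v = √(2g(h₁−h₂)) = √(2·14.2·34.0) = 31.0741 m/s = 69.51 mph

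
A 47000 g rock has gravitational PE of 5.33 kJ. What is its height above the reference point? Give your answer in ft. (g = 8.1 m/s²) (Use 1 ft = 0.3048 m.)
Convert to SI: m = 47.0 kg, PE = 5330.0 J
h = PE/(mg) = 5330.0/(47.0·8.1) = 14.0005 m = 45.93 ft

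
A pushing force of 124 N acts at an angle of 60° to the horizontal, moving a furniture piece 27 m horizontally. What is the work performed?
W = F·d·cosθ = (124)(27)cos(60°) = 1674 J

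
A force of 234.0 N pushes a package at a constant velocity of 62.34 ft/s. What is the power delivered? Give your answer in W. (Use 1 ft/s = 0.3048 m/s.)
Convert to SI: F = 234.0 N, v = 19.0012 m/s
P = Fv = (234.0)(19.0012) = 4446 W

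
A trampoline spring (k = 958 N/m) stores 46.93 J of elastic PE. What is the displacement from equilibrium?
x = √(2·PE/k) = √(2·46.93/958) = 0.313 m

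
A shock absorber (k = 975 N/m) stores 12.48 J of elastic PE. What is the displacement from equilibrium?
x = √(2·PE/k) = √(2·12.48/975) = 0.16 m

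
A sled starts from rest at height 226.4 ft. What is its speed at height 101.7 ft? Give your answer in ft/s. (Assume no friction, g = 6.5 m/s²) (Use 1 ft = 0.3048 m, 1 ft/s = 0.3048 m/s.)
Convert to SI: h₁−h₂ = 38.0086 m
mgh₁ = mgh₂ + ½mv² ⇒ v = √(2g(h₁−h₂)) = √(2·6.5·38.0086) = 22.2286 m/s = 72.93 ft/s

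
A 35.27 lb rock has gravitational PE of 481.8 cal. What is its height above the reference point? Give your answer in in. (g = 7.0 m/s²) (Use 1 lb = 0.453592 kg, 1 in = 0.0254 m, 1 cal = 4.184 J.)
Convert to SI: m = 15.9982 kg, PE = 2015.85 J
h = PE/(mg) = 2015.85/(15.9982·7.0) = 18.0007 m = 708.7 in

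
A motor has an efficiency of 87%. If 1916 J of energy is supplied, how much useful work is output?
W_out = η·W_in = 0.87·1916 = 1666.92 J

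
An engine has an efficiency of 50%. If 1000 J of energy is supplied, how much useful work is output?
W_out = η·W_in = 0.5·1000 = 500.0 J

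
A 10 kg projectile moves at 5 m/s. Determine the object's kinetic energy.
KE = ½mv² = ½(10)(5)² = 125.0 J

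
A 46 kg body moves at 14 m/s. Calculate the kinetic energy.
KE = ½mv² = ½(46)(14)² = 4508.0 J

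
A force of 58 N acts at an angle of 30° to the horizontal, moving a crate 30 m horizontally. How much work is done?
W = F·d·cosθ = (58)(30)cos(30°) = 1507 J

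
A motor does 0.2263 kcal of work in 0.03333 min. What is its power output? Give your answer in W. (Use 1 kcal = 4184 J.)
Convert to SI: W = 946.839 J, t = 1.9998 s
P = W/t = 946.839/1.9998 = 473.5 W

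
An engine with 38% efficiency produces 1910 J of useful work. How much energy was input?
W_in = W_out/η = 1910/0.38 = 5026 J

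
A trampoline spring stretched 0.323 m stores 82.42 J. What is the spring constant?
k = 2·PE/x² = 2·82.42/(0.323)² = 1580 N/m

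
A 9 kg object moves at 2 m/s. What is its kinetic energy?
KE = ½mv² = ½(9)(2)² = 18.0 J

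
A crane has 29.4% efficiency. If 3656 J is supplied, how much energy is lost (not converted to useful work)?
W_lost = W_in(1 − η) = 3656·(1 − 0.294) = 2581 J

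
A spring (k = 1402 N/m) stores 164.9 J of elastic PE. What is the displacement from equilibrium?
x = √(2·PE/k) = √(2·164.9/1402) = 0.485 m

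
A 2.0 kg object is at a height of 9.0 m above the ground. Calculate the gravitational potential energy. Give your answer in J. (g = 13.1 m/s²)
PE = mgh = (2.0)(13.1)(9.0) = 235.8 J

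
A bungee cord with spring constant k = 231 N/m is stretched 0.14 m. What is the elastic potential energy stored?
PE = ½kx² = ½(231)(0.14)² = 2.264 J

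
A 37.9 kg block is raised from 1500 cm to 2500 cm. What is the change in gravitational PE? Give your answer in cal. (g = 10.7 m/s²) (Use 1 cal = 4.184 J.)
Convert to SI: m = 37.9 kg, Δh = 10.0 m
ΔPE = mgΔh = (37.9)(10.7)(10.0) = 4055.3 J = 969.2 cal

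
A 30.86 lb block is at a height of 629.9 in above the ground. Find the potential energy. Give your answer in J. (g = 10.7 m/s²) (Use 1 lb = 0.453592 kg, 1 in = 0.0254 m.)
Convert to SI: m = 13.9978 kg, h = 15.9995 m
PE = mgh = (13.9978)(10.7)(15.9995) = 2396 J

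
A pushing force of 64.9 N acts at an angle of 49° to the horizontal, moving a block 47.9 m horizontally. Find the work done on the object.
W = F·d·cosθ = (64.9)(47.9)cos(49°) = 2039 J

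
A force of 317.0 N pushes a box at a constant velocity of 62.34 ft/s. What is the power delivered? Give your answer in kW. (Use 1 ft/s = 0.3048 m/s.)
Convert to SI: F = 317.0 N, v = 19.0012 m/s
P = Fv = (317.0)(19.0012) = 6023.39 W = 6.023 kW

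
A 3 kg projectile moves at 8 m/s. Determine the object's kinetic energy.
KE = ½mv² = ½(3)(8)² = 96.0 J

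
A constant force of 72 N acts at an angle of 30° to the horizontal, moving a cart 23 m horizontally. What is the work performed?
W = F·d·cosθ = (72)(23)cos(30°) = 1434 J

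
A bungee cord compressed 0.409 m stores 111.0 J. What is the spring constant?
k = 2·PE/x² = 2·111.0/(0.409)² = 1327 N/m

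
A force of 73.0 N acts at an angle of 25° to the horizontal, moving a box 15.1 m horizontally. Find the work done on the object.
W = F·d·cosθ = (73.0)(15.1)cos(25°) = 999.0 J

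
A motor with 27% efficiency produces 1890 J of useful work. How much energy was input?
W_in = W_out/η = 1890/0.27 = 7000 J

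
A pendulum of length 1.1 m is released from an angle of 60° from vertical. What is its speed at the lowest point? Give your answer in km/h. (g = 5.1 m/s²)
h = L(1 − cosθ) = 1.1(1 − cos60°) = 0.55 m
v = √(2gh) = √(2·5.1·0.55) = 2.36854 m/s = 8.527 km/h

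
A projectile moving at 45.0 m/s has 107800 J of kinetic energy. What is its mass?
m = 2·KE/v² = 2·107800/(45.0)² = 106.5 kg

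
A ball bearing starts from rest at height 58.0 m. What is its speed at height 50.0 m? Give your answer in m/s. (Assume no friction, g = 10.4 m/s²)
mgh₁ = mgh₂ + ½mv² ⇒ v = √(2g(h₁−h₂)) = √(2·10.4·8.0) = 12.9 m/s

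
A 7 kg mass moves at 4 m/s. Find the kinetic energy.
KE = ½mv² = ½(7)(4)² = 56.0 J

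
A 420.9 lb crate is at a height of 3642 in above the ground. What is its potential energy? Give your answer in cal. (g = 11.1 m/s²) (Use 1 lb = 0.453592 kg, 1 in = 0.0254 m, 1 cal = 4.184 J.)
Convert to SI: m = 190.917 kg, h = 92.5068 m
PE = mgh = (190.917)(11.1)(92.5068) = 196038 J = 46850 cal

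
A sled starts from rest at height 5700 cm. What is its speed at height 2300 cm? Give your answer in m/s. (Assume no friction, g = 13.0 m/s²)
Convert to SI: h₁−h₂ = 34.0 m
mgh₁ = mgh₂ + ½mv² ⇒ v = √(2g(h₁−h₂)) = √(2·13.0·34.0) = 29.73 m/s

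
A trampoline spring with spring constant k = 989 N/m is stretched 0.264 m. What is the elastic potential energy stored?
PE = ½kx² = ½(989)(0.264)² = 34.46 J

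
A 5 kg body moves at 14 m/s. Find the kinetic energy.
KE = ½mv² = ½(5)(14)² = 490.0 J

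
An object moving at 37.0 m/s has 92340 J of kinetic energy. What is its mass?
m = 2·KE/v² = 2·92340/(37.0)² = 134.9 kg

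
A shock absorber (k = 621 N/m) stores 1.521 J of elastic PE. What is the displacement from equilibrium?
x = √(2·PE/k) = √(2·1.521/621) = 0.06999 m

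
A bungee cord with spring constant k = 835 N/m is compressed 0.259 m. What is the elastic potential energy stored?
PE = ½kx² = ½(835)(0.259)² = 28.01 J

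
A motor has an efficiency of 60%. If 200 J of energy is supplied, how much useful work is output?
W_out = η·W_in = 0.6·200 = 120.0 J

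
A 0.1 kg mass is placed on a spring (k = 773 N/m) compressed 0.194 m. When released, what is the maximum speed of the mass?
½kx² = ½mv² ⇒ v = x√(k/m) = (0.194)√(773/0.1) = 17.06 m/s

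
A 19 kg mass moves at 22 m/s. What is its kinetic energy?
KE = ½mv² = ½(19)(22)² = 4598.0 J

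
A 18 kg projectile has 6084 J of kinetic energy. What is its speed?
v = √(2·KE/m) = √(2·6084/18) = 26.0 m/s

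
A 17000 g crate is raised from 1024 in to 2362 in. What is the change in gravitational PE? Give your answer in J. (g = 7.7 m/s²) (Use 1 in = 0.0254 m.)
Convert to SI: m = 17.0 kg, Δh = 33.9852 m
ΔPE = mgΔh = (17.0)(7.7)(33.9852) = 4449 J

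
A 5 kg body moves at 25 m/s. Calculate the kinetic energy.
KE = ½mv² = ½(5)(25)² = 1562.5 J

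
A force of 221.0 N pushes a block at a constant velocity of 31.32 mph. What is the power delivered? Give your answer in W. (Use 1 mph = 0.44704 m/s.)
Convert to SI: F = 221.0 N, v = 14.0013 m/s
P = Fv = (221.0)(14.0013) = 3094 W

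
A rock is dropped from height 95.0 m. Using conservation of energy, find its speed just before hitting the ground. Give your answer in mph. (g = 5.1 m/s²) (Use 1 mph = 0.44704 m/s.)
mgh = ½mv² ⇒ v = √(2gh) = √(2·5.1·95.0) = 31.1288 m/s = 69.63 mph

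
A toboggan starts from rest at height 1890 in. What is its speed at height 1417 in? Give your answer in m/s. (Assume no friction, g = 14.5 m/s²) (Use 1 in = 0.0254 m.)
Convert to SI: h₁−h₂ = 12.0142 m
mgh₁ = mgh₂ + ½mv² ⇒ v = √(2g(h₁−h₂)) = √(2·14.5·12.0142) = 18.67 m/s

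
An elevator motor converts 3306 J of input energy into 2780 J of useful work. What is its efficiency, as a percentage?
η = W_out/W_in = 2780/3306 = 84.09%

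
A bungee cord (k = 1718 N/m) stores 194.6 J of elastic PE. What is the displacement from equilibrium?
x = √(2·PE/k) = √(2·194.6/1718) = 0.476 m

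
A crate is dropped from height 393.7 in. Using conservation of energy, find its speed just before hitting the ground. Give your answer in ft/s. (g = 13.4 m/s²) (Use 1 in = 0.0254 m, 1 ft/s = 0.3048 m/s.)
Convert to SI: h = 9.99998 m
mgh = ½mv² ⇒ v = √(2gh) = √(2·13.4·9.99998) = 16.3707 m/s = 53.71 ft/s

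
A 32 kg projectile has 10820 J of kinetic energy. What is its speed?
v = √(2·KE/m) = √(2·10820/32) = 26.0 m/s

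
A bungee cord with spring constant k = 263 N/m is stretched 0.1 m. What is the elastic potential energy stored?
PE = ½kx² = ½(263)(0.1)² = 1.315 J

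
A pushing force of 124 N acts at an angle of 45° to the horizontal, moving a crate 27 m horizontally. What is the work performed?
W = F·d·cosθ = (124)(27)cos(45°) = 2367 J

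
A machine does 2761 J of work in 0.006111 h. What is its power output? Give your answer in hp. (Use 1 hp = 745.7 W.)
Convert to SI: W = 2761.0 J, t = 21.9996 s
P = W/t = 2761.0/21.9996 = 125.502 W = 0.1683 hp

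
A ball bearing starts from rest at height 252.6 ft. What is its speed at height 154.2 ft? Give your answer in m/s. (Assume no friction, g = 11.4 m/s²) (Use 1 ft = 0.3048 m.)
Convert to SI: h₁−h₂ = 29.9923 m
mgh₁ = mgh₂ + ½mv² ⇒ v = √(2g(h₁−h₂)) = √(2·11.4·29.9923) = 26.15 m/s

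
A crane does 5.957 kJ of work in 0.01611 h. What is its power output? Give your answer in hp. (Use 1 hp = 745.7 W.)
Convert to SI: W = 5957.0 J, t = 57.996 s
P = W/t = 5957.0/57.996 = 102.714 W = 0.1377 hp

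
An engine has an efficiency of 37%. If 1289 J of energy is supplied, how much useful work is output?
W_out = η·W_in = 0.37·1289 = 476.93 J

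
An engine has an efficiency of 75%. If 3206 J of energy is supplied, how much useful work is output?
W_out = η·W_in = 0.75·3206 = 2404.5 J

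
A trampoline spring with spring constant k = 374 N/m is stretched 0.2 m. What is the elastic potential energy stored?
PE = ½kx² = ½(374)(0.2)² = 7.48 J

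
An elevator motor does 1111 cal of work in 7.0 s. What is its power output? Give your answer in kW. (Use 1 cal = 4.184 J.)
Convert to SI: W = 4648.42 J, t = 7.0 s
P = W/t = 4648.42/7.0 = 664.061 W = 0.6641 kW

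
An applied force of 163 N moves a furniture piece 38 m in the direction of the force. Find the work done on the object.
W = F·d = (163)(38) = 6194 J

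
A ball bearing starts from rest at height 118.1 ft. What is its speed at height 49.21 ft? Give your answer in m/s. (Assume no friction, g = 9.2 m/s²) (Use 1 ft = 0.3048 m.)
Convert to SI: h₁−h₂ = 20.9977 m
mgh₁ = mgh₂ + ½mv² ⇒ v = √(2g(h₁−h₂)) = √(2·9.2·20.9977) = 19.66 m/s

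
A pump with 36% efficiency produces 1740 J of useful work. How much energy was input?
W_in = W_out/η = 1740/0.36 = 4833 J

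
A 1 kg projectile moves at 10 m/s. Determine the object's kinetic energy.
KE = ½mv² = ½(1)(10)² = 50.0 J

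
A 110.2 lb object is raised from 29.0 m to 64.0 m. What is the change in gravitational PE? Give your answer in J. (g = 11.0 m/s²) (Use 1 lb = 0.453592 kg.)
Convert to SI: m = 49.9858 kg, Δh = 35.0 m
ΔPE = mgΔh = (49.9858)(11.0)(35.0) = 19240 J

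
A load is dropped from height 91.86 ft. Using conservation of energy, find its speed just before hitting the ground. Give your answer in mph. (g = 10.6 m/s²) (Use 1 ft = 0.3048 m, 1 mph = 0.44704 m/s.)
Convert to SI: h = 27.9989 m
mgh = ½mv² ⇒ v = √(2gh) = √(2·10.6·27.9989) = 24.3634 m/s = 54.5 mph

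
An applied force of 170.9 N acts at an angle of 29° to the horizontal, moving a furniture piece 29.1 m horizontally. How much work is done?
W = F·d·cosθ = (170.9)(29.1)cos(29°) = 4350 J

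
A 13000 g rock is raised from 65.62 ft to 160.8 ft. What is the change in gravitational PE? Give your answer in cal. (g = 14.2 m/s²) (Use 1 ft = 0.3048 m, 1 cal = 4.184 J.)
Convert to SI: m = 13.0 kg, Δh = 29.0109 m
ΔPE = mgΔh = (13.0)(14.2)(29.0109) = 5355.41 J = 1280 cal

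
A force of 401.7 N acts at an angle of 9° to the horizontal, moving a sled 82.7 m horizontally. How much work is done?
W = F·d·cosθ = (401.7)(82.7)cos(9°) = 32810 J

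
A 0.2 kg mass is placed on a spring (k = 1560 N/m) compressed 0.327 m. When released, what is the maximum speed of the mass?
½kx² = ½mv² ⇒ v = x√(k/m) = (0.327)√(1560/0.2) = 28.88 m/s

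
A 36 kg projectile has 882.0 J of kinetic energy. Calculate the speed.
v = √(2·KE/m) = √(2·882.0/36) = 7.0 m/s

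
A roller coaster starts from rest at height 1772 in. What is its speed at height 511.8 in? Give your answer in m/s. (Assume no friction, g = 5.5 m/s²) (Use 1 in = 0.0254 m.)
Convert to SI: h₁−h₂ = 32.0091 m
mgh₁ = mgh₂ + ½mv² ⇒ v = √(2g(h₁−h₂)) = √(2·5.5·32.0091) = 18.76 m/s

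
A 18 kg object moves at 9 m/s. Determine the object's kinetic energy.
KE = ½mv² = ½(18)(9)² = 729.0 J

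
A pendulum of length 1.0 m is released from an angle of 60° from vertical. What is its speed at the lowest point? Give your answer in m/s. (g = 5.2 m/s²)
h = L(1 − cosθ) = 1.0(1 − cos60°) = 0.5 m
v = √(2gh) = √(2·5.2·0.5) = 2.28 m/s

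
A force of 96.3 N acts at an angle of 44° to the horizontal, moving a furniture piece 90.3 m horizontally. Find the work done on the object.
W = F·d·cosθ = (96.3)(90.3)cos(44°) = 6255 J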